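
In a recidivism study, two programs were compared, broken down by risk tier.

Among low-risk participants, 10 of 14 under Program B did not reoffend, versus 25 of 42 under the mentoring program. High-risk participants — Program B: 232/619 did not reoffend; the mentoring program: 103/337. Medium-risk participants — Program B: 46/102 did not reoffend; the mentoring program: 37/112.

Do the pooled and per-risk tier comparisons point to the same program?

Low-risk: Program B 10/14 = 71.4%, the mentoring program 25/42 = 59.5% → Program B
High-risk: Program B 232/619 = 37.5%, the mentoring program 103/337 = 30.6% → Program B
Medium-risk: Program B 46/102 = 45.1%, the mentoring program 37/112 = 33.0% → Program B
Overall: Program B 288/735 = 39.2%, the mentoring program 165/491 = 33.6% → Program B
Program B wins overall and in every risk group — no reversal.

Yes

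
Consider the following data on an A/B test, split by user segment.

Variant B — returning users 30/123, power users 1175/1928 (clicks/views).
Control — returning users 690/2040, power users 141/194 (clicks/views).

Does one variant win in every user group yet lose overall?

Yes

Returning users: Variant B 30/123 = 24.4%, Control 690/2040 = 33.8% → Control
Power users: Variant B 1175/1928 = 60.9%, Control 141/194 = 72.7% → Control
Overall: Variant B 1205/2051 = 58.8%, Control 831/2234 = 37.2% → Variant B
Control wins each user group but Variant B wins overall — the comparison reverses. Control's views skew toward returning users, which has a lower base rate.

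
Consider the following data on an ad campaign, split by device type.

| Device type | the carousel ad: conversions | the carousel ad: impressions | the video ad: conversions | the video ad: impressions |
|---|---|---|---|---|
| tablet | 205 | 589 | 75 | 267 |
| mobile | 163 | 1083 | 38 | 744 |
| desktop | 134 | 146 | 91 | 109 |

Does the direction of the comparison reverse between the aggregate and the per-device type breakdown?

No

Tablet: the carousel ad 205/589 = 34.8%, the video ad 75/267 = 28.1% → the carousel ad
Mobile: the carousel ad 163/1083 = 15.1%, the video ad 38/744 = 5.1% → the carousel ad
Desktop: the carousel ad 134/146 = 91.8%, the video ad 91/109 = 83.5% → the carousel ad
Overall: the carousel ad 502/1818 = 27.6%, the video ad 204/1120 = 18.2% → the carousel ad
The carousel ad wins overall and in every device group — no reversal.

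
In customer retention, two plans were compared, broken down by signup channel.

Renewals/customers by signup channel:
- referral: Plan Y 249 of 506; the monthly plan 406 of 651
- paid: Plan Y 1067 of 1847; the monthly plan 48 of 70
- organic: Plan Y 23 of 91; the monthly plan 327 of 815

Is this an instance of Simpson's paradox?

Referral: Plan Y 249/506 = 49.2%, the monthly plan 406/651 = 62.4% → the monthly plan
Paid: Plan Y 1067/1847 = 57.8%, the monthly plan 48/70 = 68.6% → the monthly plan
Organic: Plan Y 23/91 = 25.3%, the monthly plan 327/815 = 40.1% → the monthly plan
Overall: Plan Y 1339/2444 = 54.8%, the monthly plan 781/1536 = 50.8% → Plan Y
The monthly plan wins each signup group but Plan Y wins overall — the comparison reverses. The monthly plan's customers skew toward organic, which has a lower base rate.

Yes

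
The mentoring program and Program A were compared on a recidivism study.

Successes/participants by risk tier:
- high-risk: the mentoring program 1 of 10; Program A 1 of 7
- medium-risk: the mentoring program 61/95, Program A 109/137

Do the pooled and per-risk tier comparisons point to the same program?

High-risk: the mentoring program 1/10 = 10.0%, Program A 1/7 = 14.3% → Program A
Medium-risk: the mentoring program 61/95 = 64.2%, Program A 109/137 = 79.6% → Program A
Overall: the mentoring program 62/105 = 59.0%, Program A 110/144 = 76.4% → Program A
Program A wins overall and in every risk group — no reversal.

Yes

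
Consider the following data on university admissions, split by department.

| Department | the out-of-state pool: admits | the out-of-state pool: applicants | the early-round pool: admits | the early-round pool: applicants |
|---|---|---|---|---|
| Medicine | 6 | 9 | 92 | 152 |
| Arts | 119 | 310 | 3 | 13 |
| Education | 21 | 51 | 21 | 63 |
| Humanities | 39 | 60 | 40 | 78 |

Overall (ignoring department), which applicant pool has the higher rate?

the early-round pool

Medicine: the out-of-state pool 6/9 = 66.7%, the early-round pool 92/152 = 60.5% → the out-of-state pool
Arts: the out-of-state pool 119/310 = 38.4%, the early-round pool 3/13 = 23.1% → the out-of-state pool
Education: the out-of-state pool 21/51 = 41.2%, the early-round pool 21/63 = 33.3% → the out-of-state pool
Humanities: the out-of-state pool 39/60 = 65.0%, the early-round pool 40/78 = 51.3% → the out-of-state pool
Overall: the out-of-state pool 185/430 = 43.0%, the early-round pool 156/306 = 51.0% → the early-round pool
(The out-of-state pool wins every department group but the early-round pool wins overall — the out-of-state pool's applicants skew toward the low-rate Arts group.)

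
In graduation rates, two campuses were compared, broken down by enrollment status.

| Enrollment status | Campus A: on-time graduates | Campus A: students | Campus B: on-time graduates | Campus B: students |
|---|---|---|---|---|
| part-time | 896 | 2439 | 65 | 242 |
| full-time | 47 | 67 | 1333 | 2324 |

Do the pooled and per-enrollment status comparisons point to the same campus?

Part-time: Campus A 896/2439 = 36.7%, Campus B 65/242 = 26.9% → Campus A
Full-time: Campus A 47/67 = 70.1%, Campus B 1333/2324 = 57.4% → Campus A
Overall: Campus A 943/2506 = 37.6%, Campus B 1398/2566 = 54.5% → Campus B
Campus A wins each enrollment group but Campus B wins overall — the comparison reverses. Campus A's students skew toward part-time, which has a lower base rate.

No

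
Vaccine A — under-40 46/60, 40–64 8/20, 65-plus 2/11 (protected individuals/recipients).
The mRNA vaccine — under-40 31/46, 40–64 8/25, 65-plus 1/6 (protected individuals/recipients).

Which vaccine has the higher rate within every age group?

Under-40: Vaccine A 46/60 = 76.7%, the mRNA vaccine 31/46 = 67.4% → Vaccine A
40–64: Vaccine A 8/20 = 40.0%, the mRNA vaccine 8/25 = 32.0% → Vaccine A
65-plus: Vaccine A 2/11 = 18.2%, the mRNA vaccine 1/6 = 16.7% → Vaccine A
Vaccine A has the higher rate in all 3 groups.

Vaccine A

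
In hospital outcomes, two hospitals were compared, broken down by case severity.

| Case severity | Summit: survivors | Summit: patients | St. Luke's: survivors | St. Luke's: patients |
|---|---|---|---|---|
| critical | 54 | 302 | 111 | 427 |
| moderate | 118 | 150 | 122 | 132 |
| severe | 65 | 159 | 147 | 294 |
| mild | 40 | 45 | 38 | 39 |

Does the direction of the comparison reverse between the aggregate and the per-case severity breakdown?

Critical: Summit 54/302 = 17.9%, St. Luke's 111/427 = 26.0% → St. Luke's
Moderate: Summit 118/150 = 78.7%, St. Luke's 122/132 = 92.4% → St. Luke's
Severe: Summit 65/159 = 40.9%, St. Luke's 147/294 = 50.0% → St. Luke's
Mild: Summit 40/45 = 88.9%, St. Luke's 38/39 = 97.4% → St. Luke's
Overall: Summit 277/656 = 42.2%, St. Luke's 418/892 = 46.9% → St. Luke's
St. Luke's wins overall and in every case group — no reversal.

No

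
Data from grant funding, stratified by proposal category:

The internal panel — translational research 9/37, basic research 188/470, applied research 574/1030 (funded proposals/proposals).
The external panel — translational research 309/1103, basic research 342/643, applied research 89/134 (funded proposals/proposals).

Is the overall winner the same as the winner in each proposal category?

No

Translational research: the internal panel 9/37 = 24.3%, the external panel 309/1103 = 28.0% → the external panel
Basic research: the internal panel 188/470 = 40.0%, the external panel 342/643 = 53.2% → the external panel
Applied research: the internal panel 574/1030 = 55.7%, the external panel 89/134 = 66.4% → the external panel
Overall: the internal panel 771/1537 = 50.2%, the external panel 740/1880 = 39.4% → the internal panel
The external panel wins each proposal group but the internal panel wins overall — the comparison reverses. The external panel's proposals skew toward translational research, which has a lower base rate.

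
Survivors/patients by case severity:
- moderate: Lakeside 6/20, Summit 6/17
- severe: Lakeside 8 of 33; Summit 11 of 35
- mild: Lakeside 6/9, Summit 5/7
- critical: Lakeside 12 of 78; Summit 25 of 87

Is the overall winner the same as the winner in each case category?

Moderate: Lakeside 6/20 = 30.0%, Summit 6/17 = 35.3% → Summit
Severe: Lakeside 8/33 = 24.2%, Summit 11/35 = 31.4% → Summit
Mild: Lakeside 6/9 = 66.7%, Summit 5/7 = 71.4% → Summit
Critical: Lakeside 12/78 = 15.4%, Summit 25/87 = 28.7% → Summit
Overall: Lakeside 32/140 = 22.9%, Summit 47/146 = 32.2% → Summit
Summit wins overall and in every case group — no reversal.

Yes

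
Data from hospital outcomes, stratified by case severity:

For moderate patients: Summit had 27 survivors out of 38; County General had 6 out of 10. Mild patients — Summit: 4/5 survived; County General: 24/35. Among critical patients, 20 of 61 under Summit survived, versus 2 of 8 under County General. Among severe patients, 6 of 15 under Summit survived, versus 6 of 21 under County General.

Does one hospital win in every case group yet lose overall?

Moderate: Summit 27/38 = 71.1%, County General 6/10 = 60.0% → Summit
Mild: Summit 4/5 = 80.0%, County General 24/35 = 68.6% → Summit
Critical: Summit 20/61 = 32.8%, County General 2/8 = 25.0% → Summit
Severe: Summit 6/15 = 40.0%, County General 6/21 = 28.6% → Summit
Overall: Summit 57/119 = 47.9%, County General 38/74 = 51.4% → County General
Summit wins each case group but County General wins overall — the comparison reverses. Summit's patients skew toward critical, which has a lower base rate.

Yes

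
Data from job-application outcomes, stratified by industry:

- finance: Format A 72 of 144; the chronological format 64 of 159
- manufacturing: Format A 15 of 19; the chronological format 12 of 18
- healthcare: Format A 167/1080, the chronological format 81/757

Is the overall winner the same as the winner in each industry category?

Yes

Finance: Format A 72/144 = 50.0%, the chronological format 64/159 = 40.3% → Format A
Manufacturing: Format A 15/19 = 78.9%, the chronological format 12/18 = 66.7% → Format A
Healthcare: Format A 167/1080 = 15.5%, the chronological format 81/757 = 10.7% → Format A
Overall: Format A 254/1243 = 20.4%, the chronological format 157/934 = 16.8% → Format A
Format A wins overall and in every industry group — no reversal.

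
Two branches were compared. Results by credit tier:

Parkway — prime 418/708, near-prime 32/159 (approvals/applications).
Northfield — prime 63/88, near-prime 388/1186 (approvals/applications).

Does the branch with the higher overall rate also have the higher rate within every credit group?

No

Prime: Parkway 418/708 = 59.0%, Northfield 63/88 = 71.6% → Northfield
Near-prime: Parkway 32/159 = 20.1%, Northfield 388/1186 = 32.7% → Northfield
Overall: Parkway 450/867 = 51.9%, Northfield 451/1274 = 35.4% → Parkway
Northfield wins each credit group but Parkway wins overall — the comparison reverses. Northfield's applications skew toward near-prime, which has a lower base rate.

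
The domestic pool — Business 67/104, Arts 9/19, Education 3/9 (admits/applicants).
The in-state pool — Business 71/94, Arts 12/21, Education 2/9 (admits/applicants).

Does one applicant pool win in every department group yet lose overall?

No

Business: the domestic pool 67/104 = 64.4%, the in-state pool 71/94 = 75.5% → the in-state pool
Arts: the domestic pool 9/19 = 47.4%, the in-state pool 12/21 = 57.1% → the in-state pool
Education: the domestic pool 3/9 = 33.3%, the in-state pool 2/9 = 22.2% → the domestic pool
Overall: the domestic pool 79/132 = 59.8%, the in-state pool 85/124 = 68.5% → the in-state pool
Neither sweeps: the domestic pool wins 1 of 3 groups, the in-state pool wins 2. The in-state pool wins overall but not every group — no Simpson reversal.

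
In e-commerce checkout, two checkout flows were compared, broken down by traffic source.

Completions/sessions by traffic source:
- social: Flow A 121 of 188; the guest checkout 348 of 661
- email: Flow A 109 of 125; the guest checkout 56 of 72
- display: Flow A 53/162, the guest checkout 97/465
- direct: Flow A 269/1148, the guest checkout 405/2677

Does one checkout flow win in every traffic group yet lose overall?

Social: Flow A 121/188 = 64.4%, the guest checkout 348/661 = 52.6% → Flow A
Email: Flow A 109/125 = 87.2%, the guest checkout 56/72 = 77.8% → Flow A
Display: Flow A 53/162 = 32.7%, the guest checkout 97/465 = 20.9% → Flow A
Direct: Flow A 269/1148 = 23.4%, the guest checkout 405/2677 = 15.1% → Flow A
Overall: Flow A 552/1623 = 34.0%, the guest checkout 906/3875 = 23.4% → Flow A
Flow A wins overall and in every traffic group — no reversal.

No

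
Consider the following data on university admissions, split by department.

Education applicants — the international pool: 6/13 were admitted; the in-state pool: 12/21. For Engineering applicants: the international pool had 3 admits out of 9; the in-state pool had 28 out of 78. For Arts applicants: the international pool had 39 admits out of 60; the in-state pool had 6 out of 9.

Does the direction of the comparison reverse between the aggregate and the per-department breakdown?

Yes

Education: the international pool 6/13 = 46.2%, the in-state pool 12/21 = 57.1% → the in-state pool
Engineering: the international pool 3/9 = 33.3%, the in-state pool 28/78 = 35.9% → the in-state pool
Arts: the international pool 39/60 = 65.0%, the in-state pool 6/9 = 66.7% → the in-state pool
Overall: the international pool 48/82 = 58.5%, the in-state pool 46/108 = 42.6% → the international pool
The in-state pool wins each department group but the international pool wins overall — the comparison reverses. The in-state pool's applicants skew toward Engineering, which has a lower base rate.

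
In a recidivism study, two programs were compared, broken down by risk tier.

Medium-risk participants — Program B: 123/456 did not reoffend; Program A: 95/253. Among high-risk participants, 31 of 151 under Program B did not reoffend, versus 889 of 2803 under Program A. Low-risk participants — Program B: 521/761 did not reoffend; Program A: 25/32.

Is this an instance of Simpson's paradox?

Yes

Medium-risk: Program B 123/456 = 27.0%, Program A 95/253 = 37.5% → Program A
High-risk: Program B 31/151 = 20.5%, Program A 889/2803 = 31.7% → Program A
Low-risk: Program B 521/761 = 68.5%, Program A 25/32 = 78.1% → Program A
Overall: Program B 675/1368 = 49.3%, Program A 1009/3088 = 32.7% → Program B
Program A wins each risk group but Program B wins overall — the comparison reverses. Program A's participants skew toward high-risk, which has a lower base rate.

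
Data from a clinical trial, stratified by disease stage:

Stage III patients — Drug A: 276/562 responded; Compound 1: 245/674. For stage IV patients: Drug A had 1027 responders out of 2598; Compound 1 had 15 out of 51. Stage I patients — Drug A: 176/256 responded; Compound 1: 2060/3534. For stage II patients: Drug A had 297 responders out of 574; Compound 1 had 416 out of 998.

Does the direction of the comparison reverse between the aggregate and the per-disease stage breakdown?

Yes

Stage III: Drug A 276/562 = 49.1%, Compound 1 245/674 = 36.4% → Drug A
Stage IV: Drug A 1027/2598 = 39.5%, Compound 1 15/51 = 29.4% → Drug A
Stage I: Drug A 176/256 = 68.8%, Compound 1 2060/3534 = 58.3% → Drug A
Stage II: Drug A 297/574 = 51.7%, Compound 1 416/998 = 41.7% → Drug A
Overall: Drug A 1776/3990 = 44.5%, Compound 1 2736/5257 = 52.0% → Compound 1
Drug A wins each disease group but Compound 1 wins overall — the comparison reverses. Drug A's patients skew toward stage IV, which has a lower base rate.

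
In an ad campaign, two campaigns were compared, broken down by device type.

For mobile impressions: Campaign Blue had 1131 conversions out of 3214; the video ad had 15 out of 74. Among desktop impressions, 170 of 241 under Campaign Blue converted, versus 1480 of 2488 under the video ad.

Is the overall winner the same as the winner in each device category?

Mobile: Campaign Blue 1131/3214 = 35.2%, the video ad 15/74 = 20.3% → Campaign Blue
Desktop: Campaign Blue 170/241 = 70.5%, the video ad 1480/2488 = 59.5% → Campaign Blue
Overall: Campaign Blue 1301/3455 = 37.7%, the video ad 1495/2562 = 58.4% → the video ad
Campaign Blue wins each device group but the video ad wins overall — the comparison reverses. Campaign Blue's impressions skew toward mobile, which has a lower base rate.

No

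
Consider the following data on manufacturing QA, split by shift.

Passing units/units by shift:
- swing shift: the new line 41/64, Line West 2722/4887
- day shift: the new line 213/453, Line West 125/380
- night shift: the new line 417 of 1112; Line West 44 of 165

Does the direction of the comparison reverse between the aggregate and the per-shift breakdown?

Swing shift: the new line 41/64 = 64.1%, Line West 2722/4887 = 55.7% → the new line
Day shift: the new line 213/453 = 47.0%, Line West 125/380 = 32.9% → the new line
Night shift: the new line 417/1112 = 37.5%, Line West 44/165 = 26.7% → the new line
Overall: the new line 671/1629 = 41.2%, Line West 2891/5432 = 53.2% → Line West
The new line wins each shift group but Line West wins overall — the comparison reverses. The new line's units skew toward night shift, which has a lower base rate.

Yes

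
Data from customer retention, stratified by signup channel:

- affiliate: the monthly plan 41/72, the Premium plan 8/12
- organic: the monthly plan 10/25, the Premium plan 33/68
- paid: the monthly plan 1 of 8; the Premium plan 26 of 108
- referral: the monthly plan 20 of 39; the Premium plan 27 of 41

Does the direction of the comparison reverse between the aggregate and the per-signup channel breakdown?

Affiliate: the monthly plan 41/72 = 56.9%, the Premium plan 8/12 = 66.7% → the Premium plan
Organic: the monthly plan 10/25 = 40.0%, the Premium plan 33/68 = 48.5% → the Premium plan
Paid: the monthly plan 1/8 = 12.5%, the Premium plan 26/108 = 24.1% → the Premium plan
Referral: the monthly plan 20/39 = 51.3%, the Premium plan 27/41 = 65.9% → the Premium plan
Overall: the monthly plan 72/144 = 50.0%, the Premium plan 94/229 = 41.0% → the monthly plan
The Premium plan wins each signup group but the monthly plan wins overall — the comparison reverses. The Premium plan's customers skew toward paid, which has a lower base rate.

Yes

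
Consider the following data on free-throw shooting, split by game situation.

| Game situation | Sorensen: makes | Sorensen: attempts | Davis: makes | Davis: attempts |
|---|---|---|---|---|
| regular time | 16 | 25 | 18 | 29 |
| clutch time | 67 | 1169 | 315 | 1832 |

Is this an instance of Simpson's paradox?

Regular time: Sorensen 16/25 = 64.0%, Davis 18/29 = 62.1% → Sorensen
Clutch time: Sorensen 67/1169 = 5.7%, Davis 315/1832 = 17.2% → Davis
Overall: Sorensen 83/1194 = 7.0%, Davis 333/1861 = 17.9% → Davis
Neither sweeps: Sorensen wins 1 of 2 groups, Davis wins 1. Davis wins overall but not every group — no Simpson reversal.

No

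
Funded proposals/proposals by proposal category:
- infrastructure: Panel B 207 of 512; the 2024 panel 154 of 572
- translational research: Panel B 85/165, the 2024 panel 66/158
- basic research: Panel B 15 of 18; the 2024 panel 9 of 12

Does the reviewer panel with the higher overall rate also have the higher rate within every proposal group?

Infrastructure: Panel B 207/512 = 40.4%, the 2024 panel 154/572 = 26.9% → Panel B
Translational research: Panel B 85/165 = 51.5%, the 2024 panel 66/158 = 41.8% → Panel B
Basic research: Panel B 15/18 = 83.3%, the 2024 panel 9/12 = 75.0% → Panel B
Overall: Panel B 307/695 = 44.2%, the 2024 panel 229/742 = 30.9% → Panel B
Panel B wins overall and in every proposal group — no reversal.

Yes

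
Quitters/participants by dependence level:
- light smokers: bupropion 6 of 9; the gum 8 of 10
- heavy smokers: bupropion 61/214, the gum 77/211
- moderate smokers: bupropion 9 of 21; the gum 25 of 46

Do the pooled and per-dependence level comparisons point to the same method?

Yes

Light smokers: bupropion 6/9 = 66.7%, the gum 8/10 = 80.0% → the gum
Heavy smokers: bupropion 61/214 = 28.5%, the gum 77/211 = 36.5% → the gum
Moderate smokers: bupropion 9/21 = 42.9%, the gum 25/46 = 54.3% → the gum
Overall: bupropion 76/244 = 31.1%, the gum 110/267 = 41.2% → the gum
The gum wins overall and in every dependence group — no reversal.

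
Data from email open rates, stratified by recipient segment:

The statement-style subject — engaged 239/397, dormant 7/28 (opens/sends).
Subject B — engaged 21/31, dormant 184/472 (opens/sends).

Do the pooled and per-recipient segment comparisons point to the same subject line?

No

Engaged: the statement-style subject 239/397 = 60.2%, Subject B 21/31 = 67.7% → Subject B
Dormant: the statement-style subject 7/28 = 25.0%, Subject B 184/472 = 39.0% → Subject B
Overall: the statement-style subject 246/425 = 57.9%, Subject B 205/503 = 40.8% → the statement-style subject
Subject B wins each recipient group but the statement-style subject wins overall — the comparison reverses. Subject B's sends skew toward dormant, which has a lower base rate.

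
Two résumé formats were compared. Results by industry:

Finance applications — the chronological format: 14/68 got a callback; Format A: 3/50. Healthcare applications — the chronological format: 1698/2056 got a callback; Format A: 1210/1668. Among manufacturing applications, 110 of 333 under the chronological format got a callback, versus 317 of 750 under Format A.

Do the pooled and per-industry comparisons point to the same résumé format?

Finance: the chronological format 14/68 = 20.6%, Format A 3/50 = 6.0% → the chronological format
Healthcare: the chronological format 1698/2056 = 82.6%, Format A 1210/1668 = 72.5% → the chronological format
Manufacturing: the chronological format 110/333 = 33.0%, Format A 317/750 = 42.3% → Format A
Overall: the chronological format 1822/2457 = 74.2%, Format A 1530/2468 = 62.0% → the chronological format
Neither sweeps: the chronological format wins 2 of 3 groups, Format A wins 1. The chronological format wins overall but not every group — no Simpson reversal.

No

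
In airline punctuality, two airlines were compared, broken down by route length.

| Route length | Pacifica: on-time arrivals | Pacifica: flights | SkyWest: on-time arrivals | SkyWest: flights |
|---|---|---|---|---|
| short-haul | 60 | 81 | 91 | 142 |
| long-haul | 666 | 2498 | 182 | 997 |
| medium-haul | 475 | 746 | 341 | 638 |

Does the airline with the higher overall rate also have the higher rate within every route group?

Yes

Short-haul: Pacifica 60/81 = 74.1%, SkyWest 91/142 = 64.1% → Pacifica
Long-haul: Pacifica 666/2498 = 26.7%, SkyWest 182/997 = 18.3% → Pacifica
Medium-haul: Pacifica 475/746 = 63.7%, SkyWest 341/638 = 53.4% → Pacifica
Overall: Pacifica 1201/3325 = 36.1%, SkyWest 614/1777 = 34.6% → Pacifica
Pacifica wins overall and in every route group — no reversal.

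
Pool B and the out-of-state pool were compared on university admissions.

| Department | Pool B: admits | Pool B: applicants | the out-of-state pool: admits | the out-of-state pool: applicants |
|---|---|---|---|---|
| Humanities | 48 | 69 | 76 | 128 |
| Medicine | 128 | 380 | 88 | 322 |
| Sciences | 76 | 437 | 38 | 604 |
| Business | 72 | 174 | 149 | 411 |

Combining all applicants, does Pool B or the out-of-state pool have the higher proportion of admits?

Pool B

Humanities: Pool B 48/69 = 69.6%, the out-of-state pool 76/128 = 59.4% → Pool B
Medicine: Pool B 128/380 = 33.7%, the out-of-state pool 88/322 = 27.3% → Pool B
Sciences: Pool B 76/437 = 17.4%, the out-of-state pool 38/604 = 6.3% → Pool B
Business: Pool B 72/174 = 41.4%, the out-of-state pool 149/411 = 36.3% → Pool B
Overall: Pool B 324/1060 = 30.6%, the out-of-state pool 351/1465 = 24.0% → Pool B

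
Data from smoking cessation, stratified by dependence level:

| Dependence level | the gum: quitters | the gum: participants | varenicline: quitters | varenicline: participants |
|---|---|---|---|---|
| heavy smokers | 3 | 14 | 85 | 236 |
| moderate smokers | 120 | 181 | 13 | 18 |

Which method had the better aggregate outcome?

Heavy smokers: the gum 3/14 = 21.4%, varenicline 85/236 = 36.0% → varenicline
Moderate smokers: the gum 120/181 = 66.3%, varenicline 13/18 = 72.2% → varenicline
Overall: the gum 123/195 = 63.1%, varenicline 98/254 = 38.6% → the gum
(Varenicline wins every dependence group but the gum wins overall — varenicline's participants skew toward the low-rate heavy smokers group.)

the gum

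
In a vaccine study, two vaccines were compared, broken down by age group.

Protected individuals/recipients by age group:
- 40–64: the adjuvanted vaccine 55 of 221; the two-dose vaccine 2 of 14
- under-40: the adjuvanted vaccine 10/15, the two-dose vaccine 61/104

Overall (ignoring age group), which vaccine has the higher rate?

40–64: the adjuvanted vaccine 55/221 = 24.9%, the two-dose vaccine 2/14 = 14.3% → the adjuvanted vaccine
Under-40: the adjuvanted vaccine 10/15 = 66.7%, the two-dose vaccine 61/104 = 58.7% → the adjuvanted vaccine
Overall: the adjuvanted vaccine 65/236 = 27.5%, the two-dose vaccine 63/118 = 53.4% → the two-dose vaccine
(The adjuvanted vaccine wins every age group but the two-dose vaccine wins overall — the adjuvanted vaccine's recipients skew toward the low-rate 40–64 group.)

the two-dose vaccine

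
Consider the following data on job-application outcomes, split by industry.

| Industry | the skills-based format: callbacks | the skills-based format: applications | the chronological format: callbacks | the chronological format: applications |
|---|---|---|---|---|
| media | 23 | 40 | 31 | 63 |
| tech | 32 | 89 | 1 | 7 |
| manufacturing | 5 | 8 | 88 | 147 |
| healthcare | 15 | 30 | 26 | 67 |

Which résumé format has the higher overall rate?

the chronological format

Media: the skills-based format 23/40 = 57.5%, the chronological format 31/63 = 49.2% → the skills-based format
Tech: the skills-based format 32/89 = 36.0%, the chronological format 1/7 = 14.3% → the skills-based format
Manufacturing: the skills-based format 5/8 = 62.5%, the chronological format 88/147 = 59.9% → the skills-based format
Healthcare: the skills-based format 15/30 = 50.0%, the chronological format 26/67 = 38.8% → the skills-based format
Overall: the skills-based format 75/167 = 44.9%, the chronological format 146/284 = 51.4% → the chronological format
(The skills-based format wins every industry group but the chronological format wins overall — the skills-based format's applications skew toward the low-rate tech group.)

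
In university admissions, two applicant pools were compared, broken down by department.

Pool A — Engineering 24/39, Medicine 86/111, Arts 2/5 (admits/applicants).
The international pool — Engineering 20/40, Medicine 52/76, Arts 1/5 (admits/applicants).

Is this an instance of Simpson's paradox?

No

Engineering: Pool A 24/39 = 61.5%, the international pool 20/40 = 50.0% → Pool A
Medicine: Pool A 86/111 = 77.5%, the international pool 52/76 = 68.4% → Pool A
Arts: Pool A 2/5 = 40.0%, the international pool 1/5 = 20.0% → Pool A
Overall: Pool A 112/155 = 72.3%, the international pool 73/121 = 60.3% → Pool A
Pool A wins overall and in every department group — no reversal.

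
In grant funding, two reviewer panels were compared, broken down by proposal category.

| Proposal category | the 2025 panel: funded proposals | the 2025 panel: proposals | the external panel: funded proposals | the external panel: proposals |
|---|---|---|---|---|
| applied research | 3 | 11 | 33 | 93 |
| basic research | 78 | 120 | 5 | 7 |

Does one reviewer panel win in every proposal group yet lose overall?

Yes

Applied research: the 2025 panel 3/11 = 27.3%, the external panel 33/93 = 35.5% → the external panel
Basic research: the 2025 panel 78/120 = 65.0%, the external panel 5/7 = 71.4% → the external panel
Overall: the 2025 panel 81/131 = 61.8%, the external panel 38/100 = 38.0% → the 2025 panel
The external panel wins each proposal group but the 2025 panel wins overall — the comparison reverses. The external panel's proposals skew toward applied research, which has a lower base rate.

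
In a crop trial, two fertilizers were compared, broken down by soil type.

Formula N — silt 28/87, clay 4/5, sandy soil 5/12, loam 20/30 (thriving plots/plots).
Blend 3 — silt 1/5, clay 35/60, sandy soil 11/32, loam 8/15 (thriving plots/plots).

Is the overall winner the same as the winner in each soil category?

Silt: Formula N 28/87 = 32.2%, Blend 3 1/5 = 20.0% → Formula N
Clay: Formula N 4/5 = 80.0%, Blend 3 35/60 = 58.3% → Formula N
Sandy soil: Formula N 5/12 = 41.7%, Blend 3 11/32 = 34.4% → Formula N
Loam: Formula N 20/30 = 66.7%, Blend 3 8/15 = 53.3% → Formula N
Overall: Formula N 57/134 = 42.5%, Blend 3 55/112 = 49.1% → Blend 3
Formula N wins each soil group but Blend 3 wins overall — the comparison reverses. Formula N's plots skew toward silt, which has a lower base rate.

No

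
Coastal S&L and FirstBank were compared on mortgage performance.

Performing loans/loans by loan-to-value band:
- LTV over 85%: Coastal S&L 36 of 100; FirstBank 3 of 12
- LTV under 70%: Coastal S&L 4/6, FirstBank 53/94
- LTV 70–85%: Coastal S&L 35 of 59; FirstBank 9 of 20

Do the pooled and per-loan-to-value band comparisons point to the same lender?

No

LTV over 85%: Coastal S&L 36/100 = 36.0%, FirstBank 3/12 = 25.0% → Coastal S&L
LTV under 70%: Coastal S&L 4/6 = 66.7%, FirstBank 53/94 = 56.4% → Coastal S&L
LTV 70–85%: Coastal S&L 35/59 = 59.3%, FirstBank 9/20 = 45.0% → Coastal S&L
Overall: Coastal S&L 75/165 = 45.5%, FirstBank 65/126 = 51.6% → FirstBank
Coastal S&L wins each loan-to-value group but FirstBank wins overall — the comparison reverses. Coastal S&L's loans skew toward LTV over 85%, which has a lower base rate.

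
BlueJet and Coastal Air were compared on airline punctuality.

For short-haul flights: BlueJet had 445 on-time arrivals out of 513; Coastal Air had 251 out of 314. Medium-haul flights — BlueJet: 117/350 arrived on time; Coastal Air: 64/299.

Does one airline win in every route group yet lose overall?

Short-haul: BlueJet 445/513 = 86.7%, Coastal Air 251/314 = 79.9% → BlueJet
Medium-haul: BlueJet 117/350 = 33.4%, Coastal Air 64/299 = 21.4% → BlueJet
Overall: BlueJet 562/863 = 65.1%, Coastal Air 315/613 = 51.4% → BlueJet
BlueJet wins overall and in every route group — no reversal.

No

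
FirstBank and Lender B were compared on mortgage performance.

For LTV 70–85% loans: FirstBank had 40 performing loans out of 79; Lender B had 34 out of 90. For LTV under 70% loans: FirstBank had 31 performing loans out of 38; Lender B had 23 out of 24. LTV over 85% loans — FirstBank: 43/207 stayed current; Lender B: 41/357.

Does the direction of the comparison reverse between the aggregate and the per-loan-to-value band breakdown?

LTV 70–85%: FirstBank 40/79 = 50.6%, Lender B 34/90 = 37.8% → FirstBank
LTV under 70%: FirstBank 31/38 = 81.6%, Lender B 23/24 = 95.8% → Lender B
LTV over 85%: FirstBank 43/207 = 20.8%, Lender B 41/357 = 11.5% → FirstBank
Overall: FirstBank 114/324 = 35.2%, Lender B 98/471 = 20.8% → FirstBank
Neither sweeps: FirstBank wins 2 of 3 groups, Lender B wins 1. FirstBank wins overall but not every group — no Simpson reversal.

No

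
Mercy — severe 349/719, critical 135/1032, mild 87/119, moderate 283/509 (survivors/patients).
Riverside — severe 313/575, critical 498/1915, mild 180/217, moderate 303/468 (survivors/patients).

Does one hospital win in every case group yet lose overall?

Severe: Mercy 349/719 = 48.5%, Riverside 313/575 = 54.4% → Riverside
Critical: Mercy 135/1032 = 13.1%, Riverside 498/1915 = 26.0% → Riverside
Mild: Mercy 87/119 = 73.1%, Riverside 180/217 = 82.9% → Riverside
Moderate: Mercy 283/509 = 55.6%, Riverside 303/468 = 64.7% → Riverside
Overall: Mercy 854/2379 = 35.9%, Riverside 1294/3175 = 40.8% → Riverside
Riverside wins overall and in every case group — no reversal.

No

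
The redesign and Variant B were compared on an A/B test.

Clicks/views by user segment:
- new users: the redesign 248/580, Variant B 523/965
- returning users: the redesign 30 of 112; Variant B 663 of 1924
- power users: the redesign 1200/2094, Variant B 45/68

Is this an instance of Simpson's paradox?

Yes

New users: the redesign 248/580 = 42.8%, Variant B 523/965 = 54.2% → Variant B
Returning users: the redesign 30/112 = 26.8%, Variant B 663/1924 = 34.5% → Variant B
Power users: the redesign 1200/2094 = 57.3%, Variant B 45/68 = 66.2% → Variant B
Overall: the redesign 1478/2786 = 53.1%, Variant B 1231/2957 = 41.6% → the redesign
Variant B wins each user group but the redesign wins overall — the comparison reverses. Variant B's views skew toward returning users, which has a lower base rate.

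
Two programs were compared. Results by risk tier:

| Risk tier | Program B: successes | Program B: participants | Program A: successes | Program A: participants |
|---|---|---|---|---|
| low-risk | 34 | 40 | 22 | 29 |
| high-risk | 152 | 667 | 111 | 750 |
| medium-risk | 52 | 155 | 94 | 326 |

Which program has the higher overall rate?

Program B

Low-risk: Program B 34/40 = 85.0%, Program A 22/29 = 75.9% → Program B
High-risk: Program B 152/667 = 22.8%, Program A 111/750 = 14.8% → Program B
Medium-risk: Program B 52/155 = 33.5%, Program A 94/326 = 28.8% → Program B
Overall: Program B 238/862 = 27.6%, Program A 227/1105 = 20.5% → Program B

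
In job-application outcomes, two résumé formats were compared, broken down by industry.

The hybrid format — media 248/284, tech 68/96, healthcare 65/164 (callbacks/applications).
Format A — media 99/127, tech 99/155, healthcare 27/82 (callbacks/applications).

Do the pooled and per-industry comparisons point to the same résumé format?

Media: the hybrid format 248/284 = 87.3%, Format A 99/127 = 78.0% → the hybrid format
Tech: the hybrid format 68/96 = 70.8%, Format A 99/155 = 63.9% → the hybrid format
Healthcare: the hybrid format 65/164 = 39.6%, Format A 27/82 = 32.9% → the hybrid format
Overall: the hybrid format 381/544 = 70.0%, Format A 225/364 = 61.8% → the hybrid format
The hybrid format wins overall and in every industry group — no reversal.

Yes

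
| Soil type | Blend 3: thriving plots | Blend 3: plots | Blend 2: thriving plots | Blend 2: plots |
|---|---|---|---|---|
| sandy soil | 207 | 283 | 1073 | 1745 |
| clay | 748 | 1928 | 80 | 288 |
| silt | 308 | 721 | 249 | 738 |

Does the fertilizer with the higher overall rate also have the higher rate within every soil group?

No

Sandy soil: Blend 3 207/283 = 73.1%, Blend 2 1073/1745 = 61.5% → Blend 3
Clay: Blend 3 748/1928 = 38.8%, Blend 2 80/288 = 27.8% → Blend 3
Silt: Blend 3 308/721 = 42.7%, Blend 2 249/738 = 33.7% → Blend 3
Overall: Blend 3 1263/2932 = 43.1%, Blend 2 1402/2771 = 50.6% → Blend 2
Blend 3 wins each soil group but Blend 2 wins overall — the comparison reverses. Blend 3's plots skew toward clay, which has a lower base rate.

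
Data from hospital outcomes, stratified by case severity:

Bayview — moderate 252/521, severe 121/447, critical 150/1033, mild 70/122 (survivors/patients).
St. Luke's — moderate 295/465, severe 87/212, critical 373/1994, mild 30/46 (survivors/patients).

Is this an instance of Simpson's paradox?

No

Moderate: Bayview 252/521 = 48.4%, St. Luke's 295/465 = 63.4% → St. Luke's
Severe: Bayview 121/447 = 27.1%, St. Luke's 87/212 = 41.0% → St. Luke's
Critical: Bayview 150/1033 = 14.5%, St. Luke's 373/1994 = 18.7% → St. Luke's
Mild: Bayview 70/122 = 57.4%, St. Luke's 30/46 = 65.2% → St. Luke's
Overall: Bayview 593/2123 = 27.9%, St. Luke's 785/2717 = 28.9% → St. Luke's
St. Luke's wins overall and in every case group — no reversal.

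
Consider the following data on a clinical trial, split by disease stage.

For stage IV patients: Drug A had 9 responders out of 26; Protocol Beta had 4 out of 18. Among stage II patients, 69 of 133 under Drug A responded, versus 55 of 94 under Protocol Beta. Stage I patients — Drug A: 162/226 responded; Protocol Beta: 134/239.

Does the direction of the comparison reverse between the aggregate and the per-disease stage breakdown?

Stage IV: Drug A 9/26 = 34.6%, Protocol Beta 4/18 = 22.2% → Drug A
Stage II: Drug A 69/133 = 51.9%, Protocol Beta 55/94 = 58.5% → Protocol Beta
Stage I: Drug A 162/226 = 71.7%, Protocol Beta 134/239 = 56.1% → Drug A
Overall: Drug A 240/385 = 62.3%, Protocol Beta 193/351 = 55.0% → Drug A
Neither sweeps: Drug A wins 2 of 3 groups, Protocol Beta wins 1. Drug A wins overall but not every group — no Simpson reversal.

No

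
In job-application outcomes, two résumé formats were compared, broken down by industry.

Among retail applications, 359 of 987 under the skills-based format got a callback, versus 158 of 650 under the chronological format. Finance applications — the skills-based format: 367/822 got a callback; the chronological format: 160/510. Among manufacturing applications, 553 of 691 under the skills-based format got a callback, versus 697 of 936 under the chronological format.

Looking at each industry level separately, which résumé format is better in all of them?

the skills-based format

Retail: the skills-based format 359/987 = 36.4%, the chronological format 158/650 = 24.3% → the skills-based format
Finance: the skills-based format 367/822 = 44.6%, the chronological format 160/510 = 31.4% → the skills-based format
Manufacturing: the skills-based format 553/691 = 80.0%, the chronological format 697/936 = 74.5% → the skills-based format
The skills-based format has the higher rate in all 3 groups.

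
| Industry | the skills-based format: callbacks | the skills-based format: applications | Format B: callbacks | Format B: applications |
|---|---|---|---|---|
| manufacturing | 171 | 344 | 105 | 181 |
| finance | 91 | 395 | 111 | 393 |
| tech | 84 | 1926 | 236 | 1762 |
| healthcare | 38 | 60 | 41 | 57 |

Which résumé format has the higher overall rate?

Manufacturing: the skills-based format 171/344 = 49.7%, Format B 105/181 = 58.0% → Format B
Finance: the skills-based format 91/395 = 23.0%, Format B 111/393 = 28.2% → Format B
Tech: the skills-based format 84/1926 = 4.4%, Format B 236/1762 = 13.4% → Format B
Healthcare: the skills-based format 38/60 = 63.3%, Format B 41/57 = 71.9% → Format B
Overall: the skills-based format 384/2725 = 14.1%, Format B 493/2393 = 20.6% → Format B

Format B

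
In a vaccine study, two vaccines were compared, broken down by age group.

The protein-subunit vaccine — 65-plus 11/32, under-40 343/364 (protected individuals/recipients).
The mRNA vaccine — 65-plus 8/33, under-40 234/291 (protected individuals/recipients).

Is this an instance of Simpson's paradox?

65-plus: the protein-subunit vaccine 11/32 = 34.4%, the mRNA vaccine 8/33 = 24.2% → the protein-subunit vaccine
Under-40: the protein-subunit vaccine 343/364 = 94.2%, the mRNA vaccine 234/291 = 80.4% → the protein-subunit vaccine
Overall: the protein-subunit vaccine 354/396 = 89.4%, the mRNA vaccine 242/324 = 74.7% → the protein-subunit vaccine
The protein-subunit vaccine wins overall and in every age group — no reversal.

No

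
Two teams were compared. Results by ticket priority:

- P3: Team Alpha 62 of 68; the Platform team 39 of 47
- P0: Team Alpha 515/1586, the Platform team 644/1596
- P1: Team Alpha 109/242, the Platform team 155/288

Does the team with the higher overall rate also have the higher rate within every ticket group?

No

P3: Team Alpha 62/68 = 91.2%, the Platform team 39/47 = 83.0% → Team Alpha
P0: Team Alpha 515/1586 = 32.5%, the Platform team 644/1596 = 40.4% → the Platform team
P1: Team Alpha 109/242 = 45.0%, the Platform team 155/288 = 53.8% → the Platform team
Overall: Team Alpha 686/1896 = 36.2%, the Platform team 838/1931 = 43.4% → the Platform team
Neither sweeps: Team Alpha wins 1 of 3 groups, the Platform team wins 2. The Platform team wins overall but not every group — no Simpson reversal.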